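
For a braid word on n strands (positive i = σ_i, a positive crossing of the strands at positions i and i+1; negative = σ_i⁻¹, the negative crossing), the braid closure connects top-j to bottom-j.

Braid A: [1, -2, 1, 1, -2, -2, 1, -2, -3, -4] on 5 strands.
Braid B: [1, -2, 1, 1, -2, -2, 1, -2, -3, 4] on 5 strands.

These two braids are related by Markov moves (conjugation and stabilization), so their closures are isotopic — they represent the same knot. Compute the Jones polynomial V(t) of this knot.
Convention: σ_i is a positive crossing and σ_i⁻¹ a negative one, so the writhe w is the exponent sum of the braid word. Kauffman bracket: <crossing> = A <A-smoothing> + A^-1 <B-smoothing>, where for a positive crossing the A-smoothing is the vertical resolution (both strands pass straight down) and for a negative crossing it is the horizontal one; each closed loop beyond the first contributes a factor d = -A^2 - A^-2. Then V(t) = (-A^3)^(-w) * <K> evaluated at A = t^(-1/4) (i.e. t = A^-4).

Markov-equivalent braids have isotopic closures, hence identical knot invariants. Strip the Markov moves from each word to reach a common short braid β, then compute V(t) once on β.
Braid A: s1 s2^-1 s1 s1 s2^-1 s2^-1 s1 s2^-1 s3^-1 s4^-1 on 5 strands reduces by inverse Markov moves (closure unchanged at each step):
  Destabilize: the word has the form β·s4^-1 where s4^-1 occurs only as the final letter (β ∈ B_4); drop it and the last strand → 4 strands.
  Destabilize: the word has the form β·s3^-1 where s3^-1 occurs only as the final letter (β ∈ B_3); drop it and the last strand → 3 strands.
Reduced to β = s1 s2^-1 s1 s1 s2^-1 s2^-1 s1 s2^-1 on 3 strands, 8 crossings.
Braid B: s1 s2^-1 s1 s1 s2^-1 s2^-1 s1 s2^-1 s3^-1 s4 on 5 strands reduces by inverse Markov moves (closure unchanged at each step):
  Destabilize: the word has the form β·s4 where s4 occurs only as the final letter (β ∈ B_4); drop it and the last strand → 4 strands.
  Destabilize: the word has the form β·s3^-1 where s3^-1 occurs only as the final letter (β ∈ B_3); drop it and the last strand → 3 strands.
Reduced to β = s1 s2^-1 s1 s1 s2^-1 s2^-1 s1 s2^-1 on 3 strands, 8 crossings.
Both give the same β = s1 s2^-1 s1 s1 s2^-1 s2^-1 s1 s2^-1 on 3 strands, so one state sum suffices:
Braid: s1 s2^-1 s1 s1 s2^-1 s2^-1 s1 s2^-1 on 3 strands, 8 crossings.
Writhe w = (#positive) - (#negative) = 4 - 4 = 0.
Enumerate smoothing states for the bracket polynomial. There are 2^8 = 256 states.
Smooth each crossing (0=||, 1=⌣⌢); contribution A^(Σ sign_k(1-2s_k)) * d^(L-1).
Tabulate the states by total A-exponent and number of loops L (A-exp: L × count):
  A^8: L=5 ×1
  A^6: L=4 ×8
  A^4: L=3 ×27, L=5 ×1
  A^2: L=2 ×47, L=4 ×9
  A^0: L=1 ×37, L=3 ×32, L=5 ×1
  A^-2: L=2 ×47, L=4 ×9
  A^-4: L=3 ×27, L=5 ×1
  A^-6: L=4 ×8
  A^-8: L=5 ×1
Each group contributes A^e * Σ count * d^(L-1):
Powers of d = -A^2 - A^-2: d^2 = A^4 + 2 + A^-4; d^3 = -A^6 - 3*A^2 - 3*A^-2 - A^-6; d^4 = A^8 + 4*A^4 + 6 + 4*A^-4 + A^-8.
  A^8 * (d^4) = A^16 + 4*A^12 + 6*A^8 + 4*A^4 + 1
  A^6 * (8*d^3) = -8*A^12 - 24*A^8 - 24*A^4 - 8
  A^4 * (27*d^2 + d^4) = A^12 + 31*A^8 + 60*A^4 + 31 + A^-4
  A^2 * (47*d + 9*d^3) = -9*A^8 - 74*A^4 - 74 - 9*A^-4
  A^0 * (37 + 32*d^2 + d^4) = A^8 + 36*A^4 + 107 + 36*A^-4 + A^-8
  A^-2 * (47*d + 9*d^3) = -9*A^4 - 74 - 74*A^-4 - 9*A^-8
  A^-4 * (27*d^2 + d^4) = A^4 + 31 + 60*A^-4 + 31*A^-8 + A^-12
  A^-6 * (8*d^3) = -8 - 24*A^-4 - 24*A^-8 - 8*A^-12
  A^-8 * (d^4) = 1 + 4*A^-4 + 6*A^-8 + 4*A^-12 + A^-16
Summing the groups: <K> = A^16 - 3*A^12 + 5*A^8 - 6*A^4 + 7 - 6*A^-4 + 5*A^-8 - 3*A^-12 + A^-16
Normalise by the writhe: (-A^3)^(-w) = (-A^3)^(0) = 1, so f(A) = 1 * <K> = A^16 - 3*A^12 + 5*A^8 - 6*A^4 + 7 - 6*A^-4 + 5*A^-8 - 3*A^-12 + A^-16.
Substitute A = t^(-1/4), i.e. A^e → t^(-e/4): V(t) = t^4 - 3*t^3 + 5*t^2 - 6*t + 7 - 6*t^-1 + 5*t^-2 - 3*t^-3 + t^-4

Answer: t^4 - 3*t^3 + 5*t^2 - 6*t + 7 - 6*t^-1 + 5*t^-2 - 3*t^-3 + t^-4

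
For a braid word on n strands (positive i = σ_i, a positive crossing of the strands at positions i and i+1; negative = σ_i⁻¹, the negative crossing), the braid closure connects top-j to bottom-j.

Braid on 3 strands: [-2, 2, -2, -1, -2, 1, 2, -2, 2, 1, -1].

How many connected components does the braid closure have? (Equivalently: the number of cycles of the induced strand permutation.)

2

Derivation:
Track the strand permutation on 3 strands, starting from identity.
  step 1: s2^-1 swaps positions 2,3 -> [1 3 2]
  step 2: s2 swaps positions 2,3 -> [1 2 3]
  step 3: s2^-1 swaps positions 2,3 -> [1 3 2]
  step 4: s1^-1 swaps positions 1,2 -> [3 1 2]
  step 5: s2^-1 swaps positions 2,3 -> [3 2 1]
  step 6: s1 swaps positions 1,2 -> [2 3 1]
  step 7: s2 swaps positions 2,3 -> [2 1 3]
  step 8: s2^-1 swaps positions 2,3 -> [2 3 1]
  step 9: s2 swaps positions 2,3 -> [2 1 3]
  step 10: s1 swaps positions 1,2 -> [1 2 3]
  step 11: s1^-1 swaps positions 1,2 -> [2 1 3]
Final permutation (position -> original strand): [2 1 3]
Closure components = cycle count of this permutation = 2.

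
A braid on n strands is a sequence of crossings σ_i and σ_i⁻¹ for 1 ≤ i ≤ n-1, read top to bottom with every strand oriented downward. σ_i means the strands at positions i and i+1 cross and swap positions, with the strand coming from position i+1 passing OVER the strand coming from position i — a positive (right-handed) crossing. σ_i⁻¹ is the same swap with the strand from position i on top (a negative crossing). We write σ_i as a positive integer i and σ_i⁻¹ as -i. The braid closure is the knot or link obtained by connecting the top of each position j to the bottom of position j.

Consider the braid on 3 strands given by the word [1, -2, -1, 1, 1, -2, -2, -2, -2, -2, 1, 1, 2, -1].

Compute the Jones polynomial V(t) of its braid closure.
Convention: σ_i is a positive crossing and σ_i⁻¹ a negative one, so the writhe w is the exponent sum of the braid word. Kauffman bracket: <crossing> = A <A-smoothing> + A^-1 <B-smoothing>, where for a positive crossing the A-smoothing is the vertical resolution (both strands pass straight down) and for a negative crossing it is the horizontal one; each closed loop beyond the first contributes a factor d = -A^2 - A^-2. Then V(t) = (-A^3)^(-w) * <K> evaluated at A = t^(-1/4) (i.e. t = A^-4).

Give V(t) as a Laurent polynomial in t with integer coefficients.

The presented braid s1 s2^-1 s1^-1 s1 s1 s2^-1 s2^-1 s2^-1 s2^-1 s2^-1 s1 s1 s2 s1^-1 on 3 strands reduces by inverse Markov moves (closure unchanged at each step):
  Deconjugate: the word is γ·β·γ⁻¹ with γ = s1 s2^-1 (prefix) and γ⁻¹ = s2 s1^-1 (suffix); strip both.
  Deconjugate: the word is γ·β·γ⁻¹ with γ = s1^-1 (prefix) and γ⁻¹ = s1 (suffix); strip both.
Reduced to β = s1 s1 s2^-1 s2^-1 s2^-1 s2^-1 s2^-1 s1 on 3 strands, 8 crossings.
Compute on β:
Braid: s1 s1 s2^-1 s2^-1 s2^-1 s2^-1 s2^-1 s1 on 3 strands, 8 crossings.
Writhe w = (#positive) - (#negative) = 3 - 5 = -2.
State-sum expansion of <K>. There are 2^8 = 256 states.
For each crossing: s=0 is the vertical smoothing, s=1 horizontal. Crossing k contributes A^(sign_k * (1 - 2*s_k)); loop factor d = -A^2 - A^-2.
Tabulate the states by total A-exponent and number of loops L (A-exp: L × count):
  A^8: L=6 ×1
  A^6: L=5 ×8
  A^4: L=4 ×25, L=6 ×3
  A^2: L=3 ×40, L=5 ×15, L=7 ×1
  A^0: L=2 ×35, L=4 ×30, L=6 ×5
  A^-2: L=1 ×15, L=3 ×31, L=5 ×10
  A^-4: L=2 ×18, L=4 ×10
  A^-6: L=3 ×8
  A^-8: L=4 ×1
Each group contributes A^e * Σ count * d^(L-1):
Powers of d = -A^2 - A^-2: d^2 = A^4 + 2 + A^-4; d^3 = -A^6 - 3*A^2 - 3*A^-2 - A^-6; d^4 = A^8 + 4*A^4 + 6 + 4*A^-4 + A^-8; d^5 = -A^10 - 5*A^6 - 10*A^2 - 10*A^-2 - 5*A^-6 - A^-10; d^6 = A^12 + 6*A^8 + 15*A^4 + 20 + 15*A^-4 + 6*A^-8 + A^-12.
  A^8 * (d^5) = -A^18 - 5*A^14 - 10*A^10 - 10*A^6 - 5*A^2 - A^-2
  A^6 * (8*d^4) = 8*A^14 + 32*A^10 + 48*A^6 + 32*A^2 + 8*A^-2
  A^4 * (25*d^3 + 3*d^5) = -3*A^14 - 40*A^10 - 105*A^6 - 105*A^2 - 40*A^-2 - 3*A^-6
  A^2 * (40*d^2 + 15*d^4 + d^6) = A^14 + 21*A^10 + 115*A^6 + 190*A^2 + 115*A^-2 + 21*A^-6 + A^-10
  A^0 * (35*d + 30*d^3 + 5*d^5) = -5*A^10 - 55*A^6 - 175*A^2 - 175*A^-2 - 55*A^-6 - 5*A^-10
  A^-2 * (15 + 31*d^2 + 10*d^4) = 10*A^6 + 71*A^2 + 137*A^-2 + 71*A^-6 + 10*A^-10
  A^-4 * (18*d + 10*d^3) = -10*A^2 - 48*A^-2 - 48*A^-6 - 10*A^-10
  A^-6 * (8*d^2) = 8*A^-2 + 16*A^-6 + 8*A^-10
  A^-8 * (d^3) = -A^-2 - 3*A^-6 - 3*A^-10 - A^-14
Summing the groups: <K> = -A^18 + A^14 - 2*A^10 + 3*A^6 - 2*A^2 + 3*A^-2 - A^-6 + A^-10 - A^-14
Normalise by the writhe: (-A^3)^(-w) = (-A^3)^(2) = A^6, so f(A) = A^6 * <K> = -A^24 + A^20 - 2*A^16 + 3*A^12 - 2*A^8 + 3*A^4 - 1 + A^-4 - A^-8.
Substitute A = t^(-1/4), i.e. A^e → t^(-e/4): V(t) = -t^2 + t - 1 + 3*t^-1 - 2*t^-2 + 3*t^-3 - 2*t^-4 + t^-5 - t^-6

Answer: -t^2 + t - 1 + 3*t^-1 - 2*t^-2 + 3*t^-3 - 2*t^-4 + t^-5 - t^-6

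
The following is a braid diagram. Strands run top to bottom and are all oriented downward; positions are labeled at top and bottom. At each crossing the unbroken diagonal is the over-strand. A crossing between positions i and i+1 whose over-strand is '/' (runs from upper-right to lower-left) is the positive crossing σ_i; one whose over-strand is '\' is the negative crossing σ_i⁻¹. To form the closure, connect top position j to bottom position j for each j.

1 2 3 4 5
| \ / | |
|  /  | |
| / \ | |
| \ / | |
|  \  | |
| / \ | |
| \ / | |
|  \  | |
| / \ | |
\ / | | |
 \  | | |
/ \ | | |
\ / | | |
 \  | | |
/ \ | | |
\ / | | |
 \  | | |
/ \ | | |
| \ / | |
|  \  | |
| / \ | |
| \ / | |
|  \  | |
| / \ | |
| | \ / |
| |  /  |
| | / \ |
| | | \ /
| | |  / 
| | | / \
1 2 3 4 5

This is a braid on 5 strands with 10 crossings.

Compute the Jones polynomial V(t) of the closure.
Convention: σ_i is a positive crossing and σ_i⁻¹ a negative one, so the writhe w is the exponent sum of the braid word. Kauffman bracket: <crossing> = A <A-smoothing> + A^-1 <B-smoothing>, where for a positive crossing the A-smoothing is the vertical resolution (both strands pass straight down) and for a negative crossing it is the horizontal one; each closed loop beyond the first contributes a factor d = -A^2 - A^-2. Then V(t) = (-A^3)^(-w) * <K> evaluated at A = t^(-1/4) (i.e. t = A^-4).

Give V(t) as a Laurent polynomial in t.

Reading the diagram top to bottom ('/'-over between positions i,i+1 = s_i, '\'-over = s_i^-1): braid word = s2 s2^-1 s2^-1 s1^-1 s1^-1 s1^-1 s2^-1 s2^-1 s3 s4.
The presented braid s2 s2^-1 s2^-1 s1^-1 s1^-1 s1^-1 s2^-1 s2^-1 s3 s4 on 5 strands reduces by inverse Markov moves (closure unchanged at each step):
  Destabilize: the word has the form β·s4 where s4 occurs only as the final letter (β ∈ B_4); drop it and the last strand → 4 strands.
  Destabilize: the word has the form β·s3 where s3 occurs only as the final letter (β ∈ B_3); drop it and the last strand → 3 strands.
  Deconjugate: the word is γ·β·γ⁻¹ with γ = s2 (prefix) and γ⁻¹ = s2^-1 (suffix); strip both.
Reduced to β = s2^-1 s2^-1 s1^-1 s1^-1 s1^-1 s2^-1 on 3 strands, 6 crossings.
Compute on β:
Braid: s2^-1 s2^-1 s1^-1 s1^-1 s1^-1 s2^-1 on 3 strands, 6 crossings.
Writhe w = (#positive) - (#negative) = 0 - 6 = -6.
Enumerate smoothing states for the bracket polynomial. There are 2^6 = 64 states.
Smooth each crossing (0=||, 1=⌣⌢); contribution A^(Σ sign_k(1-2s_k)) * d^(L-1).
Tabulate the states by total A-exponent and number of loops L (A-exp: L × count):
  A^6: L=5 ×1
  A^4: L=4 ×6
  A^2: L=3 ×15
  A^0: L=2 ×18, L=4 ×2
  A^-2: L=1 ×9, L=3 ×6
  A^-4: L=2 ×6
  A^-6: L=3 ×1
Each group contributes A^e * Σ count * d^(L-1):
Powers of d = -A^2 - A^-2: d^2 = A^4 + 2 + A^-4; d^3 = -A^6 - 3*A^2 - 3*A^-2 - A^-6; d^4 = A^8 + 4*A^4 + 6 + 4*A^-4 + A^-8.
  A^6 * (d^4) = A^14 + 4*A^10 + 6*A^6 + 4*A^2 + A^-2
  A^4 * (6*d^3) = -6*A^10 - 18*A^6 - 18*A^2 - 6*A^-2
  A^2 * (15*d^2) = 15*A^6 + 30*A^2 + 15*A^-2
  A^0 * (18*d + 2*d^3) = -2*A^6 - 24*A^2 - 24*A^-2 - 2*A^-6
  A^-2 * (9 + 6*d^2) = 6*A^2 + 21*A^-2 + 6*A^-6
  A^-4 * (6*d) = -6*A^-2 - 6*A^-6
  A^-6 * (d^2) = A^-2 + 2*A^-6 + A^-10
Summing the groups: <K> = A^14 - 2*A^10 + A^6 - 2*A^2 + 2*A^-2 + A^-10
Normalise by the writhe: (-A^3)^(-w) = (-A^3)^(6) = A^18, so f(A) = A^18 * <K> = A^32 - 2*A^28 + A^24 - 2*A^20 + 2*A^16 + A^8.
Substitute A = t^(-1/4), i.e. A^e → t^(-e/4): V(t) = t^-2 + 2*t^-4 - 2*t^-5 + t^-6 - 2*t^-7 + t^-8

Answer: t^-2 + 2*t^-4 - 2*t^-5 + t^-6 - 2*t^-7 + t^-8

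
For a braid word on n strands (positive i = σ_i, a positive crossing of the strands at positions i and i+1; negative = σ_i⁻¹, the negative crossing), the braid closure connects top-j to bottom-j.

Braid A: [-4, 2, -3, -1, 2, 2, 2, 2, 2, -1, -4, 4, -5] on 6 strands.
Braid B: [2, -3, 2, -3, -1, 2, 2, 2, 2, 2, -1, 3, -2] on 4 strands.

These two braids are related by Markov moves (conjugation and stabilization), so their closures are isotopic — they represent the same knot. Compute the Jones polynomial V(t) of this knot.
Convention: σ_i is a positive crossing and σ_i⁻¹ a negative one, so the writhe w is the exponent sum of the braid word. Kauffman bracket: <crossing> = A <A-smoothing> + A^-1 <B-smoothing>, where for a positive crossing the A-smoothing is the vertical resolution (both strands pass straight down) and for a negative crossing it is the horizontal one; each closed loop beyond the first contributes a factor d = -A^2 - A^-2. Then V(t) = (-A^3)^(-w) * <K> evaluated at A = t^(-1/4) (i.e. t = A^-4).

Markov-equivalent braids have isotopic closures, hence identical knot invariants. Strip the Markov moves from each word to reach a common short braid β, then compute V(t) once on β.
Braid A: s4^-1 s2 s3^-1 s1^-1 s2 s2 s2 s2 s2 s1^-1 s4^-1 s4 s5^-1 on 6 strands reduces by inverse Markov moves (closure unchanged at each step):
  Destabilize: the word has the form β·s5^-1 where s5^-1 occurs only as the final letter (β ∈ B_5); drop it and the last strand → 5 strands.
  Deconjugate: the word is γ·β·γ⁻¹ with γ = s4^-1 (prefix) and γ⁻¹ = s4 (suffix); strip both.
  Destabilize: the word has the form β·s4^-1 where s4^-1 occurs only as the final letter (β ∈ B_4); drop it and the last strand → 4 strands.
Reduced to β = s2 s3^-1 s1^-1 s2 s2 s2 s2 s2 s1^-1 on 4 strands, 9 crossings.
Braid B: s2 s3^-1 s2 s3^-1 s1^-1 s2 s2 s2 s2 s2 s1^-1 s3 s2^-1 on 4 strands reduces by inverse Markov moves (closure unchanged at each step):
  Deconjugate: the word is γ·β·γ⁻¹ with γ = s2 s3^-1 (prefix) and γ⁻¹ = s3 s2^-1 (suffix); strip both.
Reduced to β = s2 s3^-1 s1^-1 s2 s2 s2 s2 s2 s1^-1 on 4 strands, 9 crossings.
Both give the same β = s2 s3^-1 s1^-1 s2 s2 s2 s2 s2 s1^-1 on 4 strands, so one state sum suffices:
Braid: s2 s3^-1 s1^-1 s2 s2 s2 s2 s2 s1^-1 on 4 strands, 9 crossings.
Writhe w = (#positive) - (#negative) = 6 - 3 = 3.
Enumerate smoothing states for the bracket polynomial. There are 2^9 = 512 states.
Smooth each crossing (0=||, 1=⌣⌢); contribution A^(Σ sign_k(1-2s_k)) * d^(L-1).
Tabulate the states by total A-exponent and number of loops L (A-exp: L × count):
  A^9: L=3 ×1
  A^7: L=2 ×8, L=4 ×1
  A^5: L=1 ×17, L=3 ×19
  A^3: L=2 ×63, L=4 ×21
  A^1: L=3 ×111, L=5 ×15
  A^-1: L=4 ×120, L=6 ×6
  A^-3: L=5 ×83, L=7 ×1
  A^-5: L=6 ×36
  A^-7: L=7 ×9
  A^-9: L=8 ×1
Each group contributes A^e * Σ count * d^(L-1):
Powers of d = -A^2 - A^-2: d^2 = A^4 + 2 + A^-4; d^3 = -A^6 - 3*A^2 - 3*A^-2 - A^-6; d^4 = A^8 + 4*A^4 + 6 + 4*A^-4 + A^-8; d^5 = -A^10 - 5*A^6 - 10*A^2 - 10*A^-2 - 5*A^-6 - A^-10; d^6 = A^12 + 6*A^8 + 15*A^4 + 20 + 15*A^-4 + 6*A^-8 + A^-12; d^7 = -A^14 - 7*A^10 - 21*A^6 - 35*A^2 - 35*A^-2 - 21*A^-6 - 7*A^-10 - A^-14.
  A^9 * (d^2) = A^13 + 2*A^9 + A^5
  A^7 * (8*d + d^3) = -A^13 - 11*A^9 - 11*A^5 - A
  A^5 * (17 + 19*d^2) = 19*A^9 + 55*A^5 + 19*A
  A^3 * (63*d + 21*d^3) = -21*A^9 - 126*A^5 - 126*A - 21*A^-3
  A^1 * (111*d^2 + 15*d^4) = 15*A^9 + 171*A^5 + 312*A + 171*A^-3 + 15*A^-7
  A^-1 * (120*d^3 + 6*d^5) = -6*A^9 - 150*A^5 - 420*A - 420*A^-3 - 150*A^-7 - 6*A^-11
  A^-3 * (83*d^4 + d^6) = A^9 + 89*A^5 + 347*A + 518*A^-3 + 347*A^-7 + 89*A^-11 + A^-15
  A^-5 * (36*d^5) = -36*A^5 - 180*A - 360*A^-3 - 360*A^-7 - 180*A^-11 - 36*A^-15
  A^-7 * (9*d^6) = 9*A^5 + 54*A + 135*A^-3 + 180*A^-7 + 135*A^-11 + 54*A^-15 + 9*A^-19
  A^-9 * (d^7) = -A^5 - 7*A - 21*A^-3 - 35*A^-7 - 35*A^-11 - 21*A^-15 - 7*A^-19 - A^-23
Summing the groups: <K> = -A^9 + A^5 - 2*A + 2*A^-3 - 3*A^-7 + 3*A^-11 - 2*A^-15 + 2*A^-19 - A^-23
Normalise by the writhe: (-A^3)^(-w) = (-A^3)^(-3) = -A^-9, so f(A) = -A^-9 * <K> = 1 - A^-4 + 2*A^-8 - 2*A^-12 + 3*A^-16 - 3*A^-20 + 2*A^-24 - 2*A^-28 + A^-32.
Substitute A = t^(-1/4), i.e. A^e → t^(-e/4): V(t) = t^8 - 2*t^7 + 2*t^6 - 3*t^5 + 3*t^4 - 2*t^3 + 2*t^2 - t + 1

Answer: t^8 - 2*t^7 + 2*t^6 - 3*t^5 + 3*t^4 - 2*t^3 + 2*t^2 - t + 1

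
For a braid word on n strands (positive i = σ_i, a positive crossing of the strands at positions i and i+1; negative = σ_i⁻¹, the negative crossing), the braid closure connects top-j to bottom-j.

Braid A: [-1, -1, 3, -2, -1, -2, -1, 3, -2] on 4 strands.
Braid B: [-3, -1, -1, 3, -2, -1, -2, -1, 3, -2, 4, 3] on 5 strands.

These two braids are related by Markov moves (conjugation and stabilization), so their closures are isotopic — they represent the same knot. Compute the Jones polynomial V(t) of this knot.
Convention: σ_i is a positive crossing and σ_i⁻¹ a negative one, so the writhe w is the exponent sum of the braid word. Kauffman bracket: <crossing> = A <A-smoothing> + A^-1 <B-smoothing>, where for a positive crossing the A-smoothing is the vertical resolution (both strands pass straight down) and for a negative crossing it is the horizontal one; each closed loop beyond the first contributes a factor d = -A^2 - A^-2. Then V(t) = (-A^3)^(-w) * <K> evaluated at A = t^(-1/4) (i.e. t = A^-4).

1 - t^-1 + 2*t^-2 - 2*t^-3 + 2*t^-4 - 2*t^-5 + 2*t^-6 - t^-7

Derivation:
Markov-equivalent braids have isotopic closures, hence identical knot invariants. Strip the Markov moves from each word to reach a common short braid β, then compute V(t) once on β.
Braid A: s1^-1 s1^-1 s3 s2^-1 s1^-1 s2^-1 s1^-1 s3 s2^-1 on 4 strands has no conjugating prefix/suffix or stabilization to strip; take β = s1^-1 s1^-1 s3 s2^-1 s1^-1 s2^-1 s1^-1 s3 s2^-1.
Braid B: s3^-1 s1^-1 s1^-1 s3 s2^-1 s1^-1 s2^-1 s1^-1 s3 s2^-1 s4 s3 on 5 strands reduces by inverse Markov moves (closure unchanged at each step):
  Deconjugate: the word is γ·β·γ⁻¹ with γ = s3^-1 (prefix) and γ⁻¹ = s3 (suffix); strip both.
  Destabilize: the word has the form β·s4 where s4 occurs only as the final letter (β ∈ B_4); drop it and the last strand → 4 strands.
Reduced to β = s1^-1 s1^-1 s3 s2^-1 s1^-1 s2^-1 s1^-1 s3 s2^-1 on 4 strands, 9 crossings.
Both give the same β = s1^-1 s1^-1 s3 s2^-1 s1^-1 s2^-1 s1^-1 s3 s2^-1 on 4 strands, so one state sum suffices:
Braid: s1^-1 s1^-1 s3 s2^-1 s1^-1 s2^-1 s1^-1 s3 s2^-1 on 4 strands, 9 crossings.
Writhe w = (#positive) - (#negative) = 2 - 7 = -5.
State-sum expansion of <K>. There are 2^9 = 512 states.
Each crossing splits two ways (0=vertical, 1=horizontal). The state's weight is A^(#A-smoothings - #B-smoothings) * d^(loops - 1).
Tabulate the states by total A-exponent and number of loops L (A-exp: L × count):
  A^9: L=3 ×1
  A^7: L=2 ×4, L=4 ×5
  A^5: L=1 ×4, L=3 ×26, L=5 ×6
  A^3: L=2 ×43, L=4 ×40, L=6 ×1
  A^1: L=1 ×23, L=3 ×92, L=5 ×11
  A^-1: L=2 ×91, L=4 ×34, L=6 ×1
  A^-3: L=1 ×32, L=3 ×48, L=5 ×4
  A^-5: L=2 ×28, L=4 ×8
  A^-7: L=3 ×9
  A^-9: L=4 ×1
Each group contributes A^e * Σ count * d^(L-1):
Powers of d = -A^2 - A^-2: d^2 = A^4 + 2 + A^-4; d^3 = -A^6 - 3*A^2 - 3*A^-2 - A^-6; d^4 = A^8 + 4*A^4 + 6 + 4*A^-4 + A^-8; d^5 = -A^10 - 5*A^6 - 10*A^2 - 10*A^-2 - 5*A^-6 - A^-10.
  A^9 * (d^2) = A^13 + 2*A^9 + A^5
  A^7 * (4*d + 5*d^3) = -5*A^13 - 19*A^9 - 19*A^5 - 5*A
  A^5 * (4 + 26*d^2 + 6*d^4) = 6*A^13 + 50*A^9 + 92*A^5 + 50*A + 6*A^-3
  A^3 * (43*d + 40*d^3 + d^5) = -A^13 - 45*A^9 - 173*A^5 - 173*A - 45*A^-3 - A^-7
  A^1 * (23 + 92*d^2 + 11*d^4) = 11*A^9 + 136*A^5 + 273*A + 136*A^-3 + 11*A^-7
  A^-1 * (91*d + 34*d^3 + d^5) = -A^9 - 39*A^5 - 203*A - 203*A^-3 - 39*A^-7 - A^-11
  A^-3 * (32 + 48*d^2 + 4*d^4) = 4*A^5 + 64*A + 152*A^-3 + 64*A^-7 + 4*A^-11
  A^-5 * (28*d + 8*d^3) = -8*A - 52*A^-3 - 52*A^-7 - 8*A^-11
  A^-7 * (9*d^2) = 9*A^-3 + 18*A^-7 + 9*A^-11
  A^-9 * (d^3) = -A^-3 - 3*A^-7 - 3*A^-11 - A^-15
Summing the groups: <K> = A^13 - 2*A^9 + 2*A^5 - 2*A + 2*A^-3 - 2*A^-7 + A^-11 - A^-15
Normalise by the writhe: (-A^3)^(-w) = (-A^3)^(5) = -A^15, so f(A) = -A^15 * <K> = -A^28 + 2*A^24 - 2*A^20 + 2*A^16 - 2*A^12 + 2*A^8 - A^4 + 1.
Substitute A = t^(-1/4), i.e. A^e → t^(-e/4): V(t) = 1 - t^-1 + 2*t^-2 - 2*t^-3 + 2*t^-4 - 2*t^-5 + 2*t^-6 - t^-7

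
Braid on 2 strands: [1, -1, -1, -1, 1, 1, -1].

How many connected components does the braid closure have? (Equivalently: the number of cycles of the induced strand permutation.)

1

Derivation:
Track the strand permutation on 2 strands, starting from identity.
  step 1: s1 swaps positions 1,2 -> [2 1]
  step 2: s1^-1 swaps positions 1,2 -> [1 2]
  step 3: s1^-1 swaps positions 1,2 -> [2 1]
  step 4: s1^-1 swaps positions 1,2 -> [1 2]
  step 5: s1 swaps positions 1,2 -> [2 1]
  step 6: s1 swaps positions 1,2 -> [1 2]
  step 7: s1^-1 swaps positions 1,2 -> [2 1]
Final permutation (position -> original strand): [2 1]
Closure components = cycle count of this permutation = 1.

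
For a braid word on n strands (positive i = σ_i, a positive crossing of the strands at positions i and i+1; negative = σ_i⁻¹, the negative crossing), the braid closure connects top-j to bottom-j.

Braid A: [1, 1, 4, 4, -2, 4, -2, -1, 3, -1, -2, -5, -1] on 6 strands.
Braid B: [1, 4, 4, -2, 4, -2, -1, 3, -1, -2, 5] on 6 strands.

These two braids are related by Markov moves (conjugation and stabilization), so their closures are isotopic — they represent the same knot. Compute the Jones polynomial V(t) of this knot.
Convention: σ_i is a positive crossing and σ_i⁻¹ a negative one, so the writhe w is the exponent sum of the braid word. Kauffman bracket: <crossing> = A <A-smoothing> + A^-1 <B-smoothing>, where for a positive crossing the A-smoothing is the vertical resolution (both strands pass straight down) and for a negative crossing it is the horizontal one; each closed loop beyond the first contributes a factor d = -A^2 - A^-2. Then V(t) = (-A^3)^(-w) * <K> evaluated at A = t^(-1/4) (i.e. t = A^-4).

Markov-equivalent braids have isotopic closures, hence identical knot invariants. Strip the Markov moves from each word to reach a common short braid β, then compute V(t) once on β.
Braid A: s1 s1 s4 s4 s2^-1 s4 s2^-1 s1^-1 s3 s1^-1 s2^-1 s5^-1 s1^-1 on 6 strands reduces by inverse Markov moves (closure unchanged at each step):
  Deconjugate: the word is γ·β·γ⁻¹ with γ = s1 (prefix) and γ⁻¹ = s1^-1 (suffix); strip both.
  Destabilize: the word has the form β·s5^-1 where s5^-1 occurs only as the final letter (β ∈ B_5); drop it and the last strand → 5 strands.
Reduced to β = s1 s4 s4 s2^-1 s4 s2^-1 s1^-1 s3 s1^-1 s2^-1 on 5 strands, 10 crossings.
Braid B: s1 s4 s4 s2^-1 s4 s2^-1 s1^-1 s3 s1^-1 s2^-1 s5 on 6 strands reduces by inverse Markov moves (closure unchanged at each step):
  Destabilize: the word has the form β·s5 where s5 occurs only as the final letter (β ∈ B_5); drop it and the last strand → 5 strands.
Reduced to β = s1 s4 s4 s2^-1 s4 s2^-1 s1^-1 s3 s1^-1 s2^-1 on 5 strands, 10 crossings.
Both give the same β = s1 s4 s4 s2^-1 s4 s2^-1 s1^-1 s3 s1^-1 s2^-1 on 5 strands, so one state sum suffices:
Braid: s1 s4 s4 s2^-1 s4 s2^-1 s1^-1 s3 s1^-1 s2^-1 on 5 strands, 10 crossings.
Writhe w = (#positive) - (#negative) = 5 - 5 = 0.
Enumerate smoothing states for the bracket polynomial. There are 2^10 = 1024 states.
Each crossing splits two ways (0=vertical, 1=horizontal). The state's weight is A^(#A-smoothings - #B-smoothings) * d^(loops - 1).
Tabulate the states by total A-exponent and number of loops L (A-exp: L × count):
  A^10: L=6 ×1
  A^8: L=5 ×10
  A^6: L=4 ×40, L=6 ×5
  A^4: L=3 ×80, L=5 ×39, L=7 ×1
  A^2: L=2 ×79, L=4 ×117, L=6 ×14
  A^0: L=1 ×30, L=3 ×158, L=5 ×62, L=7 ×2
  A^-2: L=2 ×84, L=4 ×111, L=6 ×15
  A^-4: L=1 ×9, L=3 ×74, L=5 ×36, L=7 ×1
  A^-6: L=2 ×12, L=4 ×29, L=6 ×4
  A^-8: L=3 ×6, L=5 ×4
  A^-10: L=4 ×1
Each group contributes A^e * Σ count * d^(L-1):
Powers of d = -A^2 - A^-2: d^2 = A^4 + 2 + A^-4; d^3 = -A^6 - 3*A^2 - 3*A^-2 - A^-6; d^4 = A^8 + 4*A^4 + 6 + 4*A^-4 + A^-8; d^5 = -A^10 - 5*A^6 - 10*A^2 - 10*A^-2 - 5*A^-6 - A^-10; d^6 = A^12 + 6*A^8 + 15*A^4 + 20 + 15*A^-4 + 6*A^-8 + A^-12.
  A^10 * (d^5) = -A^20 - 5*A^16 - 10*A^12 - 10*A^8 - 5*A^4 - 1
  A^8 * (10*d^4) = 10*A^16 + 40*A^12 + 60*A^8 + 40*A^4 + 10
  A^6 * (40*d^3 + 5*d^5) = -5*A^16 - 65*A^12 - 170*A^8 - 170*A^4 - 65 - 5*A^-4
  A^4 * (80*d^2 + 39*d^4 + d^6) = A^16 + 45*A^12 + 251*A^8 + 414*A^4 + 251 + 45*A^-4 + A^-8
  A^2 * (79*d + 117*d^3 + 14*d^5) = -14*A^12 - 187*A^8 - 570*A^4 - 570 - 187*A^-4 - 14*A^-8
  A^0 * (30 + 158*d^2 + 62*d^4 + 2*d^6) = 2*A^12 + 74*A^8 + 436*A^4 + 758 + 436*A^-4 + 74*A^-8 + 2*A^-12
  A^-2 * (84*d + 111*d^3 + 15*d^5) = -15*A^8 - 186*A^4 - 567 - 567*A^-4 - 186*A^-8 - 15*A^-12
  A^-4 * (9 + 74*d^2 + 36*d^4 + d^6) = A^8 + 42*A^4 + 233 + 393*A^-4 + 233*A^-8 + 42*A^-12 + A^-16
  A^-6 * (12*d + 29*d^3 + 4*d^5) = -4*A^4 - 49 - 139*A^-4 - 139*A^-8 - 49*A^-12 - 4*A^-16
  A^-8 * (6*d^2 + 4*d^4) = 4 + 22*A^-4 + 36*A^-8 + 22*A^-12 + 4*A^-16
  A^-10 * (d^3) = -A^-4 - 3*A^-8 - 3*A^-12 - A^-16
Summing the groups: <K> = -A^20 + A^16 - 2*A^12 + 4*A^8 - 3*A^4 + 4 - 3*A^-4 + 2*A^-8 - A^-12
Normalise by the writhe: (-A^3)^(-w) = (-A^3)^(0) = 1, so f(A) = 1 * <K> = -A^20 + A^16 - 2*A^12 + 4*A^8 - 3*A^4 + 4 - 3*A^-4 + 2*A^-8 - A^-12.
Substitute A = t^(-1/4), i.e. A^e → t^(-e/4): V(t) = -t^3 + 2*t^2 - 3*t + 4 - 3*t^-1 + 4*t^-2 - 2*t^-3 + t^-4 - t^-5

Answer: -t^3 + 2*t^2 - 3*t + 4 - 3*t^-1 + 4*t^-2 - 2*t^-3 + t^-4 - t^-5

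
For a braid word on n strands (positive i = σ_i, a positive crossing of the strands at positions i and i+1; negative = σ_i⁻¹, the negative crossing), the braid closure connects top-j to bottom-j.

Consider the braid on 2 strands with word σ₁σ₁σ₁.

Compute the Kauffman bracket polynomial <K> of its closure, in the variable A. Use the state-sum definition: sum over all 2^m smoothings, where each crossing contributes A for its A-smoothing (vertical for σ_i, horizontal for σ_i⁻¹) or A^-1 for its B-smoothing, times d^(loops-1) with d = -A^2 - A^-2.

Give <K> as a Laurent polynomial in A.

Braid: s1 s1 s1 on 2 strands, 3 crossings.
Writhe w = (#positive) - (#negative) = 3 - 0 = 3.
Computing the Kauffman bracket via state sum. There are 2^3 = 8 states.
Each crossing splits two ways (0=vertical, 1=horizontal). The state's weight is A^(#A-smoothings - #B-smoothings) * d^(loops - 1).
  state 000: A-exp=+3, loops=2, term = A^3 * d^1
  state 001: A-exp=+1, loops=1, term = A^1 * d^0
  state 010: A-exp=+1, loops=1, term = A^1 * d^0
  state 011: A-exp=-1, loops=2, term = A^-1 * d^1
  state 100: A-exp=+1, loops=1, term = A^1 * d^0
  state 101: A-exp=-1, loops=2, term = A^-1 * d^1
  state 110: A-exp=-1, loops=2, term = A^-1 * d^1
  state 111: A-exp=-3, loops=3, term = A^-3 * d^2
Collect the terms by A-exponent (count of states per loop number):
Powers of d = -A^2 - A^-2: d^2 = A^4 + 2 + A^-4.
  A^3 * (d) = -A^5 - A
  A^1 * (3) = 3*A
  A^-1 * (3*d) = -3*A - 3*A^-3
  A^-3 * (d^2) = A + 2*A^-3 + A^-7
Summing the groups: <K> = -A^5 - A^-3 + A^-7

Answer: -A^5 - A^-3 + A^-7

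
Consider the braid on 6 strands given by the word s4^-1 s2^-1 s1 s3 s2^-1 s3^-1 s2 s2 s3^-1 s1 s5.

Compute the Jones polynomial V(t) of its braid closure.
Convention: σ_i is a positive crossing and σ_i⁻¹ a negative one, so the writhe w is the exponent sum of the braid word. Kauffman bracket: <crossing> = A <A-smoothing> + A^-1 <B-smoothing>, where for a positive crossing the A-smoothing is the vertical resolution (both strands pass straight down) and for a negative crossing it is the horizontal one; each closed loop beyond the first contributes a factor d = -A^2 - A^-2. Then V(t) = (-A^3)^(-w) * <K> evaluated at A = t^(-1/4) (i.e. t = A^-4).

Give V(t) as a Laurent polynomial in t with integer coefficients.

t^3 - t^2 + t - 1 + t^-1 - t^-2 + t^-3

Derivation:
The presented braid s4^-1 s2^-1 s1 s3 s2^-1 s3^-1 s2 s2 s3^-1 s1 s5 on 6 strands reduces by inverse Markov moves (closure unchanged at each step):
  Destabilize: the word has the form β·s5 where s5 occurs only as the final letter (β ∈ B_5); drop it and the last strand → 5 strands.
Reduced to β = s4^-1 s2^-1 s1 s3 s2^-1 s3^-1 s2 s2 s3^-1 s1 on 5 strands, 10 crossings.
Compute on β:
Braid: s4^-1 s2^-1 s1 s3 s2^-1 s3^-1 s2 s2 s3^-1 s1 on 5 strands, 10 crossings.
Writhe w = (#positive) - (#negative) = 5 - 5 = 0.
Computing the Kauffman bracket via state sum. There are 2^10 = 1024 states.
Each crossing splits two ways (0=vertical, 1=horizontal). The state's weight is A^(#A-smoothings - #B-smoothings) * d^(loops - 1).
Tabulate the states by total A-exponent and number of loops L (A-exp: L × count):
  A^10: L=4 ×1
  A^8: L=3 ×9, L=5 ×1
  A^6: L=2 ×27, L=4 ×18
  A^4: L=1 ×28, L=3 ×78, L=5 ×14
  A^2: L=2 ×116, L=4 ×88, L=6 ×6
  A^0: L=1 ×27, L=3 ×178, L=5 ×46, L=7 ×1
  A^-2: L=2 ×78, L=4 ×123, L=6 ×9
  A^-4: L=1 ×6, L=3 ×78, L=5 ×36
  A^-6: L=2 ×11, L=4 ×31, L=6 ×3
  A^-8: L=3 ×6, L=5 ×4
  A^-10: L=4 ×1
Each group contributes A^e * Σ count * d^(L-1):
Powers of d = -A^2 - A^-2: d^2 = A^4 + 2 + A^-4; d^3 = -A^6 - 3*A^2 - 3*A^-2 - A^-6; d^4 = A^8 + 4*A^4 + 6 + 4*A^-4 + A^-8; d^5 = -A^10 - 5*A^6 - 10*A^2 - 10*A^-2 - 5*A^-6 - A^-10; d^6 = A^12 + 6*A^8 + 15*A^4 + 20 + 15*A^-4 + 6*A^-8 + A^-12.
  A^10 * (d^3) = -A^16 - 3*A^12 - 3*A^8 - A^4
  A^8 * (9*d^2 + d^4) = A^16 + 13*A^12 + 24*A^8 + 13*A^4 + 1
  A^6 * (27*d + 18*d^3) = -18*A^12 - 81*A^8 - 81*A^4 - 18
  A^4 * (28 + 78*d^2 + 14*d^4) = 14*A^12 + 134*A^8 + 268*A^4 + 134 + 14*A^-4
  A^2 * (116*d + 88*d^3 + 6*d^5) = -6*A^12 - 118*A^8 - 440*A^4 - 440 - 118*A^-4 - 6*A^-8
  A^0 * (27 + 178*d^2 + 46*d^4 + d^6) = A^12 + 52*A^8 + 377*A^4 + 679 + 377*A^-4 + 52*A^-8 + A^-12
  A^-2 * (78*d + 123*d^3 + 9*d^5) = -9*A^8 - 168*A^4 - 537 - 537*A^-4 - 168*A^-8 - 9*A^-12
  A^-4 * (6 + 78*d^2 + 36*d^4) = 36*A^4 + 222 + 378*A^-4 + 222*A^-8 + 36*A^-12
  A^-6 * (11*d + 31*d^3 + 3*d^5) = -3*A^4 - 46 - 134*A^-4 - 134*A^-8 - 46*A^-12 - 3*A^-16
  A^-8 * (6*d^2 + 4*d^4) = 4 + 22*A^-4 + 36*A^-8 + 22*A^-12 + 4*A^-16
  A^-10 * (d^3) = -A^-4 - 3*A^-8 - 3*A^-12 - A^-16
Summing the groups: <K> = A^12 - A^8 + A^4 - 1 + A^-4 - A^-8 + A^-12
Normalise by the writhe: (-A^3)^(-w) = (-A^3)^(0) = 1, so f(A) = 1 * <K> = A^12 - A^8 + A^4 - 1 + A^-4 - A^-8 + A^-12.
Substitute A = t^(-1/4), i.e. A^e → t^(-e/4): V(t) = t^3 - t^2 + t - 1 + t^-1 - t^-2 + t^-3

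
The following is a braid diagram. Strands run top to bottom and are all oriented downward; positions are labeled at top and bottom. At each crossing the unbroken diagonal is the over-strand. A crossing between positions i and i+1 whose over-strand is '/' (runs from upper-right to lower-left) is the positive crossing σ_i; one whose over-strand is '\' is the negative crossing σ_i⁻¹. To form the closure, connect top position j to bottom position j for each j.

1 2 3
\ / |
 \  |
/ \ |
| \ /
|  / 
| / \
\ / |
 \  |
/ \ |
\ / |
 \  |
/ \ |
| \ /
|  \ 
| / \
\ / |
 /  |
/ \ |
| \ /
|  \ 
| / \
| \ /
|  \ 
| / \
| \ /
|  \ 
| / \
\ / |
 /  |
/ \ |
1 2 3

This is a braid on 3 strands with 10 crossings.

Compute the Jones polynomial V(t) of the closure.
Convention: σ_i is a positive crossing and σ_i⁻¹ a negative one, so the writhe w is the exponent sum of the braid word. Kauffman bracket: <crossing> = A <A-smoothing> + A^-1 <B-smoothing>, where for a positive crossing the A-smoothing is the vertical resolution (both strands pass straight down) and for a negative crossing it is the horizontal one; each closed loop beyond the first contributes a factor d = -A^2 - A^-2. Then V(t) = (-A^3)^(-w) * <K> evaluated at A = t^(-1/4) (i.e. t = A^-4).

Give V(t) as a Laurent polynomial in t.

t^-1 - t^-2 + 2*t^-3 - t^-4 + t^-5 - t^-6

Derivation:
Reading the diagram top to bottom ('/'-over between positions i,i+1 = s_i, '\'-over = s_i^-1): braid word = s1^-1 s2 s1^-1 s1^-1 s2^-1 s1 s2^-1 s2^-1 s2^-1 s1.
The presented braid s1^-1 s2 s1^-1 s1^-1 s2^-1 s1 s2^-1 s2^-1 s2^-1 s1 on 3 strands reduces by inverse Markov moves (closure unchanged at each step):
  Deconjugate: the word is γ·β·γ⁻¹ with γ = s1^-1 s2 (prefix) and γ⁻¹ = s2^-1 s1 (suffix); strip both.
Reduced to β = s1^-1 s1^-1 s2^-1 s1 s2^-1 s2^-1 on 3 strands, 6 crossings.
Compute on β:
Braid: s1^-1 s1^-1 s2^-1 s1 s2^-1 s2^-1 on 3 strands, 6 crossings.
Writhe w = (#positive) - (#negative) = 1 - 5 = -4.
Computing the Kauffman bracket via state sum. There are 2^6 = 64 states.
Smooth each crossing (0=||, 1=⌣⌢); contribution A^(Σ sign_k(1-2s_k)) * d^(L-1).
Tabulate the states by total A-exponent and number of loops L (A-exp: L × count):
  A^6: L=4 ×1
  A^4: L=3 ×6
  A^2: L=2 ×13, L=4 ×2
  A^0: L=1 ×10, L=3 ×10
  A^-2: L=2 ×14, L=4 ×1
  A^-4: L=1 ×3, L=3 ×3
  A^-6: L=2 ×1
Each group contributes A^e * Σ count * d^(L-1):
Powers of d = -A^2 - A^-2: d^2 = A^4 + 2 + A^-4; d^3 = -A^6 - 3*A^2 - 3*A^-2 - A^-6.
  A^6 * (d^3) = -A^12 - 3*A^8 - 3*A^4 - 1
  A^4 * (6*d^2) = 6*A^8 + 12*A^4 + 6
  A^2 * (13*d + 2*d^3) = -2*A^8 - 19*A^4 - 19 - 2*A^-4
  A^0 * (10 + 10*d^2) = 10*A^4 + 30 + 10*A^-4
  A^-2 * (14*d + d^3) = -A^4 - 17 - 17*A^-4 - A^-8
  A^-4 * (3 + 3*d^2) = 3 + 9*A^-4 + 3*A^-8
  A^-6 * (d) = -A^-4 - A^-8
Summing the groups: <K> = -A^12 + A^8 - A^4 + 2 - A^-4 + A^-8
Normalise by the writhe: (-A^3)^(-w) = (-A^3)^(4) = A^12, so f(A) = A^12 * <K> = -A^24 + A^20 - A^16 + 2*A^12 - A^8 + A^4.
Substitute A = t^(-1/4), i.e. A^e → t^(-e/4): V(t) = t^-1 - t^-2 + 2*t^-3 - t^-4 + t^-5 - t^-6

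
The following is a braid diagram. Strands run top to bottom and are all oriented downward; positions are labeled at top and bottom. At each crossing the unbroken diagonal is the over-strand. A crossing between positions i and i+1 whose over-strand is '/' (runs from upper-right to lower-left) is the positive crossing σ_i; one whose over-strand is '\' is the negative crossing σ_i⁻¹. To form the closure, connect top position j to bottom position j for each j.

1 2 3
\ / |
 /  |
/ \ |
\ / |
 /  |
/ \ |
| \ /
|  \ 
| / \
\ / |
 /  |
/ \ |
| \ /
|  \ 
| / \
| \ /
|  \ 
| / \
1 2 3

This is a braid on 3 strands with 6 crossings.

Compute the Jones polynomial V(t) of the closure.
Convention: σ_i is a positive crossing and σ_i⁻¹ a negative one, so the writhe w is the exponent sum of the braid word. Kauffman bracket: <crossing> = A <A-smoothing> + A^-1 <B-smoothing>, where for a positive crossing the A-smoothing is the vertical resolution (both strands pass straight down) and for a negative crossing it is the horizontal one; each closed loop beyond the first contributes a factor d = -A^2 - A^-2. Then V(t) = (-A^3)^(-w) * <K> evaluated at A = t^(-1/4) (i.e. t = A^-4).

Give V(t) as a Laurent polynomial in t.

-t^3 + 2*t^2 - 2*t + 3 - 2*t^-1 + 2*t^-2 - t^-3

Derivation:
Reading the diagram top to bottom ('/'-over between positions i,i+1 = s_i, '\'-over = s_i^-1): braid word = s1 s1 s2^-1 s1 s2^-1 s2^-1.
Braid: s1 s1 s2^-1 s1 s2^-1 s2^-1 on 3 strands, 6 crossings.
Writhe w = (#positive) - (#negative) = 3 - 3 = 0.
Computing the Kauffman bracket via state sum. There are 2^6 = 64 states.
Smooth each crossing (0=||, 1=⌣⌢); contribution A^(Σ sign_k(1-2s_k)) * d^(L-1).
Tabulate the states by total A-exponent and number of loops L (A-exp: L × count):
  A^6: L=4 ×1
  A^4: L=3 ×6
  A^2: L=2 ×14, L=4 ×1
  A^0: L=1 ×13, L=3 ×7
  A^-2: L=2 ×14, L=4 ×1
  A^-4: L=3 ×6
  A^-6: L=4 ×1
Each group contributes A^e * Σ count * d^(L-1):
Powers of d = -A^2 - A^-2: d^2 = A^4 + 2 + A^-4; d^3 = -A^6 - 3*A^2 - 3*A^-2 - A^-6.
  A^6 * (d^3) = -A^12 - 3*A^8 - 3*A^4 - 1
  A^4 * (6*d^2) = 6*A^8 + 12*A^4 + 6
  A^2 * (14*d + d^3) = -A^8 - 17*A^4 - 17 - A^-4
  A^0 * (13 + 7*d^2) = 7*A^4 + 27 + 7*A^-4
  A^-2 * (14*d + d^3) = -A^4 - 17 - 17*A^-4 - A^-8
  A^-4 * (6*d^2) = 6 + 12*A^-4 + 6*A^-8
  A^-6 * (d^3) = -1 - 3*A^-4 - 3*A^-8 - A^-12
Summing the groups: <K> = -A^12 + 2*A^8 - 2*A^4 + 3 - 2*A^-4 + 2*A^-8 - A^-12
Normalise by the writhe: (-A^3)^(-w) = (-A^3)^(0) = 1, so f(A) = 1 * <K> = -A^12 + 2*A^8 - 2*A^4 + 3 - 2*A^-4 + 2*A^-8 - A^-12.
Substitute A = t^(-1/4), i.e. A^e → t^(-e/4): V(t) = -t^3 + 2*t^2 - 2*t + 3 - 2*t^-1 + 2*t^-2 - t^-3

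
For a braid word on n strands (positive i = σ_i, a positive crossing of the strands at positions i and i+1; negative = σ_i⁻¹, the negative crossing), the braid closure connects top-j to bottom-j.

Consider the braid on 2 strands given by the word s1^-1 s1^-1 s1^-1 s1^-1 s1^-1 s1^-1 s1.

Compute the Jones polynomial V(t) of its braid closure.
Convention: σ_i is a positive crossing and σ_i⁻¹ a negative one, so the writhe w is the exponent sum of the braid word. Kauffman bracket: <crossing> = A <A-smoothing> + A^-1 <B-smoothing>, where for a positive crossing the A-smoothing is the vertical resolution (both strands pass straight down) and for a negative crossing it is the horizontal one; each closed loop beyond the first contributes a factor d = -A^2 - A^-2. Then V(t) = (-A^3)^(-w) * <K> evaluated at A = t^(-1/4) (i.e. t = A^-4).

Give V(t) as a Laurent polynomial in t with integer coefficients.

t^-2 + t^-4 - t^-5 + t^-6 - t^-7

Derivation:
The presented braid s1^-1 s1^-1 s1^-1 s1^-1 s1^-1 s1^-1 s1 on 2 strands reduces by inverse Markov moves (closure unchanged at each step):
  Deconjugate: the word is γ·β·γ⁻¹ with γ = s1^-1 (prefix) and γ⁻¹ = s1 (suffix); strip both.
Reduced to β = s1^-1 s1^-1 s1^-1 s1^-1 s1^-1 on 2 strands, 5 crossings.
Compute on β:
Braid: s1^-1 s1^-1 s1^-1 s1^-1 s1^-1 on 2 strands, 5 crossings.
Writhe w = (#positive) - (#negative) = 0 - 5 = -5.
State-sum expansion of <K>. There are 2^5 = 32 states.
For each crossing: s=0 is the vertical smoothing, s=1 horizontal. Crossing k contributes A^(sign_k * (1 - 2*s_k)); loop factor d = -A^2 - A^-2.
  state 00000: A-exp=-5, loops=2, term = A^-5 * d^1
  state 00001: A-exp=-3, loops=1, term = A^-3 * d^0
  state 00010: A-exp=-3, loops=1, term = A^-3 * d^0
  state 00011: A-exp=-1, loops=2, term = A^-1 * d^1
  state 00100: A-exp=-3, loops=1, term = A^-3 * d^0
  state 00101: A-exp=-1, loops=2, term = A^-1 * d^1
  state 00110: A-exp=-1, loops=2, term = A^-1 * d^1
  state 00111: A-exp=+1, loops=3, term = A^1 * d^2
  state 01000: A-exp=-3, loops=1, term = A^-3 * d^0
  state 01001: A-exp=-1, loops=2, term = A^-1 * d^1
  state 01010: A-exp=-1, loops=2, term = A^-1 * d^1
  state 01011: A-exp=+1, loops=3, term = A^1 * d^2
  state 01100: A-exp=-1, loops=2, term = A^-1 * d^1
  state 01101: A-exp=+1, loops=3, term = A^1 * d^2
  state 01110: A-exp=+1, loops=3, term = A^1 * d^2
  state 01111: A-exp=+3, loops=4, term = A^3 * d^3
  state 10000: A-exp=-3, loops=1, term = A^-3 * d^0
  state 10001: A-exp=-1, loops=2, term = A^-1 * d^1
  state 10010: A-exp=-1, loops=2, term = A^-1 * d^1
  state 10011: A-exp=+1, loops=3, term = A^1 * d^2
  state 10100: A-exp=-1, loops=2, term = A^-1 * d^1
  state 10101: A-exp=+1, loops=3, term = A^1 * d^2
  state 10110: A-exp=+1, loops=3, term = A^1 * d^2
  state 10111: A-exp=+3, loops=4, term = A^3 * d^3
  state 11000: A-exp=-1, loops=2, term = A^-1 * d^1
  state 11001: A-exp=+1, loops=3, term = A^1 * d^2
  state 11010: A-exp=+1, loops=3, term = A^1 * d^2
  state 11011: A-exp=+3, loops=4, term = A^3 * d^3
  state 11100: A-exp=+1, loops=3, term = A^1 * d^2
  state 11101: A-exp=+3, loops=4, term = A^3 * d^3
  state 11110: A-exp=+3, loops=4, term = A^3 * d^3
  state 11111: A-exp=+5, loops=5, term = A^5 * d^4
Collect the terms by A-exponent (count of states per loop number):
Powers of d = -A^2 - A^-2: d^2 = A^4 + 2 + A^-4; d^3 = -A^6 - 3*A^2 - 3*A^-2 - A^-6; d^4 = A^8 + 4*A^4 + 6 + 4*A^-4 + A^-8.
  A^5 * (d^4) = A^13 + 4*A^9 + 6*A^5 + 4*A + A^-3
  A^3 * (5*d^3) = -5*A^9 - 15*A^5 - 15*A - 5*A^-3
  A^1 * (10*d^2) = 10*A^5 + 20*A + 10*A^-3
  A^-1 * (10*d) = -10*A - 10*A^-3
  A^-3 * (5) = 5*A^-3
  A^-5 * (d) = -A^-3 - A^-7
Summing the groups: <K> = A^13 - A^9 + A^5 - A - A^-7
Normalise by the writhe: (-A^3)^(-w) = (-A^3)^(5) = -A^15, so f(A) = -A^15 * <K> = -A^28 + A^24 - A^20 + A^16 + A^8.
Substitute A = t^(-1/4), i.e. A^e → t^(-e/4): V(t) = t^-2 + t^-4 - t^-5 + t^-6 - t^-7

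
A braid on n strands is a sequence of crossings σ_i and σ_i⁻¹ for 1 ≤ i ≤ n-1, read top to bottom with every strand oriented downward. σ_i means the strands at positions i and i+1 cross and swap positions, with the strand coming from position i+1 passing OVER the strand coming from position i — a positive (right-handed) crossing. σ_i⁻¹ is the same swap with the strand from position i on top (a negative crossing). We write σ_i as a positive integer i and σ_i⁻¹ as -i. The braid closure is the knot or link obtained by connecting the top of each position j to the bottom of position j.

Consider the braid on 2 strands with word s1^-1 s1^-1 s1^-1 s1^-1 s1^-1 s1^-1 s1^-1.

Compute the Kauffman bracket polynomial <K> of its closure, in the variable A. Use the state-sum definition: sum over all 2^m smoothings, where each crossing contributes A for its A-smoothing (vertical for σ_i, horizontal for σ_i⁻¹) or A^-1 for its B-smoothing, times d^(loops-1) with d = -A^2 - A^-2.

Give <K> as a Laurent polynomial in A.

A^19 - A^15 + A^11 - A^7 + A^3 - A^-1 - A^-9

Derivation:
Braid: s1^-1 s1^-1 s1^-1 s1^-1 s1^-1 s1^-1 s1^-1 on 2 strands, 7 crossings.
Writhe w = (#positive) - (#negative) = 0 - 7 = -7.
Enumerate smoothing states for the bracket polynomial. There are 2^7 = 128 states.
Each crossing splits two ways (0=vertical, 1=horizontal). The state's weight is A^(#A-smoothings - #B-smoothings) * d^(loops - 1).
Tabulate the states by total A-exponent and number of loops L (A-exp: L × count):
  A^7: L=7 ×1
  A^5: L=6 ×7
  A^3: L=5 ×21
  A^1: L=4 ×35
  A^-1: L=3 ×35
  A^-3: L=2 ×21
  A^-5: L=1 ×7
  A^-7: L=2 ×1
Each group contributes A^e * Σ count * d^(L-1):
Powers of d = -A^2 - A^-2: d^2 = A^4 + 2 + A^-4; d^3 = -A^6 - 3*A^2 - 3*A^-2 - A^-6; d^4 = A^8 + 4*A^4 + 6 + 4*A^-4 + A^-8; d^5 = -A^10 - 5*A^6 - 10*A^2 - 10*A^-2 - 5*A^-6 - A^-10; d^6 = A^12 + 6*A^8 + 15*A^4 + 20 + 15*A^-4 + 6*A^-8 + A^-12.
  A^7 * (d^6) = A^19 + 6*A^15 + 15*A^11 + 20*A^7 + 15*A^3 + 6*A^-1 + A^-5
  A^5 * (7*d^5) = -7*A^15 - 35*A^11 - 70*A^7 - 70*A^3 - 35*A^-1 - 7*A^-5
  A^3 * (21*d^4) = 21*A^11 + 84*A^7 + 126*A^3 + 84*A^-1 + 21*A^-5
  A^1 * (35*d^3) = -35*A^7 - 105*A^3 - 105*A^-1 - 35*A^-5
  A^-1 * (35*d^2) = 35*A^3 + 70*A^-1 + 35*A^-5
  A^-3 * (21*d) = -21*A^-1 - 21*A^-5
  A^-5 * (7) = 7*A^-5
  A^-7 * (d) = -A^-5 - A^-9
Summing the groups: <K> = A^19 - A^15 + A^11 - A^7 + A^3 - A^-1 - A^-9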